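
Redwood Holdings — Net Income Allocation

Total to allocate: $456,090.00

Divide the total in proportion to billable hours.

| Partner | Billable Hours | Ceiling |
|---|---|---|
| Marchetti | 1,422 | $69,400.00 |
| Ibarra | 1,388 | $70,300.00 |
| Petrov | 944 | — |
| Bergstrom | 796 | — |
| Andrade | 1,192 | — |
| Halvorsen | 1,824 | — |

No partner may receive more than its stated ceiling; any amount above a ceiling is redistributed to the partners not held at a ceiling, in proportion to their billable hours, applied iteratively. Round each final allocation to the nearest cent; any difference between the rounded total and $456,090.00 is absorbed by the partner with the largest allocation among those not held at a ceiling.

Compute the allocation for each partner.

Billable hours total: 7,566.
Pro-rata shares before constraints: Marchetti 85,720.3251; Ibarra 83,670.7534; Petrov 56,905.7573; Bergstrom 47,984.0920; Andrade 71,855.5749; Halvorsen 109,953.4972.
Cap binds for Marchetti ($69,400.00), Ibarra ($70,300.00); remaining pool $316,390.00 reallocated over remaining billable hours 4,756.
Remaining shares: Petrov 62,799.0244 → $62,799.02; Bergstrom 52,953.4146 → $52,953.41; Andrade 79,297.0732 → $79,297.07; Halvorsen 121,340.4878 → $121,340.49.
Rounding difference +$0.01 applied to Halvorsen → $121,340.50.

Marchetti: $69,400.00 · Ibarra: $70,300.00 · Petrov: $62,799.02 · Bergstrom: $52,953.41 · Andrade: $79,297.07 · Halvorsen: $121,340.50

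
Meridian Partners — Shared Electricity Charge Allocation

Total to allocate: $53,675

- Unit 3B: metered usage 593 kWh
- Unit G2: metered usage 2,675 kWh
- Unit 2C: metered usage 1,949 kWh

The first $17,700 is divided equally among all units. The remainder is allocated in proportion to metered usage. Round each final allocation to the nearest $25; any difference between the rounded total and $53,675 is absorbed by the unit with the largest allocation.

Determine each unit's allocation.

Unit 3B: $10,000 · Unit G2: $24,325 · Unit 2C: $19,350

First tranche $17,700 split equally: $5,900 each.
Remainder $35,975 by metered usage (total 5,217): Unit 3B 4,089.17 → $4,100; Unit G2 18,446.07 → $18,450; Unit 2C 13,439.77 → $13,450.
Rounding difference −$25 on remainder applied to Unit G2.
Totals: Unit 3B $5,900 + $4,100 = $10,000; Unit G2 $5,900 + $18,425 = $24,325; Unit 2C $5,900 + $13,450 = $19,350.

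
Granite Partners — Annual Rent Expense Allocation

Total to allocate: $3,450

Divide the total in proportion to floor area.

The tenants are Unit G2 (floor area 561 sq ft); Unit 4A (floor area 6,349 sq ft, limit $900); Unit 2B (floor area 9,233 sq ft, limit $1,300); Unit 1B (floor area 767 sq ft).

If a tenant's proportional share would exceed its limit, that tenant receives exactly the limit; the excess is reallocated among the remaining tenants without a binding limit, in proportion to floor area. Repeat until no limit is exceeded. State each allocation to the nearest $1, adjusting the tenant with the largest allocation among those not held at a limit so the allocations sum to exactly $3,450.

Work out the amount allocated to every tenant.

Sum of floor area: 16,910.
Pro-rata shares before constraints: Unit G2 114.46; Unit 4A 1,295.33; Unit 2B 1,883.73; Unit 1B 156.48.
Cap binds for Unit 4A ($900), Unit 2B ($1,300); remaining pool $1,250 reallocated over remaining floor area 1,328.
Shares after redistribution: Unit G2 528.05 → $528; Unit 1B 721.95 → $722.

Unit G2: $528; Unit 4A: $900; Unit 2B: $1,300; Unit 1B: $722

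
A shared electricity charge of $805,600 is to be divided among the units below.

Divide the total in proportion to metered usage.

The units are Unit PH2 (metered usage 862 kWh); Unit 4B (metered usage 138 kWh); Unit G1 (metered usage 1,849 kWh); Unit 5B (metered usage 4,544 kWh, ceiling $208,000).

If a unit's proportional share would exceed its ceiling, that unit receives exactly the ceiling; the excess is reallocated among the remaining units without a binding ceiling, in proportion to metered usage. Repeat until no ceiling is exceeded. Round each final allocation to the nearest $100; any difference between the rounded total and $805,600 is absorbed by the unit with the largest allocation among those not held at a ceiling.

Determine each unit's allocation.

Combined metered usage = 7,393.
Pro-rata shares before constraints: Unit PH2 93,930.37; Unit 4B 15,037.58; Unit G1 201,481.73; Unit 5B 495,150.33.
Cap binds for Unit 5B ($208,000); balance $597,600 reallocated over remaining metered usage 2,849.
Shares after redistribution: Unit PH2 180,811.23 → $180,800; Unit 4B 28,946.58 → $28,900; Unit G1 387,842.19 → $387,800.
Rounding difference +$100 applied to Unit G1 → $387,900.

Unit PH2: $180,800; Unit 4B: $28,900; Unit G1: $387,900; Unit 5B: $208,000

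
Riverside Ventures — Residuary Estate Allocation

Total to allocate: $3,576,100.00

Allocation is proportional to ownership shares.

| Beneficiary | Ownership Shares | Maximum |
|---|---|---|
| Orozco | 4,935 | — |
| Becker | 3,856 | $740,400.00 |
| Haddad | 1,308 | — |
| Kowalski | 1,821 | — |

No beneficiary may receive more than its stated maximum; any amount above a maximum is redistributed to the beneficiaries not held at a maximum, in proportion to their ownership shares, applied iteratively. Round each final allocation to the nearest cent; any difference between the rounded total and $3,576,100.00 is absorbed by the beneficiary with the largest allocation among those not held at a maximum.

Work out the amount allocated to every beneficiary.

Total ownership shares = 11,920.
Pro-rata shares before constraints: Orozco 1,480,541.4010; Becker 1,156,832.3490; Haddad 392,410.9732; Kowalski 546,315.2768.
Cap binds for Becker ($740,400.00); residual $2,835,700.00 reallocated over remaining ownership shares 8,064.
Redistributed shares: Orozco 1,735,389.3229 → $1,735,389.32; Haddad 459,957.2917 → $459,957.29; Kowalski 640,353.3854 → $640,353.39.

Orozco: $1,735,389.32 · Becker: $740,400.00 · Haddad: $459,957.29 · Kowalski: $640,353.39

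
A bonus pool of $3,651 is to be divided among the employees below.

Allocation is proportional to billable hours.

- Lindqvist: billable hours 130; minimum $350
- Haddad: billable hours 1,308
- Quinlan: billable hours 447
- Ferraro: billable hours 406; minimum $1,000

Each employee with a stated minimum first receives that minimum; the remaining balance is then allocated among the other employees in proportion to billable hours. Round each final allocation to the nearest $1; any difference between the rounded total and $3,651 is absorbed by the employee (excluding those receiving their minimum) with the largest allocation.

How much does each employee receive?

Lindqvist: $350 · Haddad: $1,715 · Quinlan: $586 · Ferraro: $1,000

Minimums first: Lindqvist $350; Ferraro $1,000. Residual $2,301.
Residual split over remaining billable hours 1,755: Haddad 1,714.93 → $1,715; Quinlan 586.07 → $586.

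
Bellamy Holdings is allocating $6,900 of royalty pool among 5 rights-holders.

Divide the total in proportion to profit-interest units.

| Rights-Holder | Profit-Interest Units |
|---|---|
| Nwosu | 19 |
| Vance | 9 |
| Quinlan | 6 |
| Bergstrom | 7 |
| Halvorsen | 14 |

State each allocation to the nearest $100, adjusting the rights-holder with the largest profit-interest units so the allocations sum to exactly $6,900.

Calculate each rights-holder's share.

Nwosu: $2,300 · Vance: $1,100 · Quinlan: $800 · Bergstrom: $900 · Halvorsen: $1,800

Total profit-interest units = 55.
Pro-rata amounts: Nwosu 19/55 × $6,900 = 2,383.64; Vance 9/55 × $6,900 = 1,129.09; Quinlan 6/55 × $6,900 = 752.73; Bergstrom 7/55 × $6,900 = 878.18; Halvorsen 14/55 × $6,900 = 1,756.36.
Rounded to nearest $100: Nwosu $2,400; Vance $1,100; Quinlan $800; Bergstrom $900; Halvorsen $1,800. Sum = $7,000.
Difference $6,900 − $7,000 = −$100 applied to largest profit-interest units (Nwosu): Nwosu becomes $2,300.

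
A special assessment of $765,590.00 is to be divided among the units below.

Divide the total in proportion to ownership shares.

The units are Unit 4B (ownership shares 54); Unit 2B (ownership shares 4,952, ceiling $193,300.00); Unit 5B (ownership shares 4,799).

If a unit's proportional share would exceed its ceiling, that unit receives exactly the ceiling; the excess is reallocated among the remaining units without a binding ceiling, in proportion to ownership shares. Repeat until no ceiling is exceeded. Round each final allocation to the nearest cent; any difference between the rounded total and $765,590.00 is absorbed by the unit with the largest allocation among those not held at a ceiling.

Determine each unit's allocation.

Ownership shares total: 9,805.
Pro-rata shares before constraints: Unit 4B 4,216.4059; Unit 2B 386,660.0388; Unit 5B 374,713.5553.
Held at cap: Unit 2B ($193,300.00); residual $572,290.00 reallocated over remaining ownership shares 4,853.
Shares after redistribution: Unit 4B 6,367.9497 → $6,367.95; Unit 5B 565,922.0503 → $565,922.05.

Unit 4B: $6,367.95; Unit 2B: $193,300.00; Unit 5B: $565,922.05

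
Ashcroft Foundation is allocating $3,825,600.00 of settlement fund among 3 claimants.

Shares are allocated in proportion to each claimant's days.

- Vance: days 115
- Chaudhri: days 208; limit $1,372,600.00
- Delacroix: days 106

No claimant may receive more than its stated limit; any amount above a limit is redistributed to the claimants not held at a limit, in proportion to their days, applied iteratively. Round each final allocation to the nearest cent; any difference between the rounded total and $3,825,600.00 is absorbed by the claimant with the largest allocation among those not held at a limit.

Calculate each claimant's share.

Combined days = 429.
Unconstrained shares: Vance 1,025,510.4895; Chaudhri 1,854,836.3636; Delacroix 945,253.1469.
Capped: Chaudhri ($1,372,600.00); balance $2,453,000.00 reallocated over remaining days 221.
Shares after redistribution: Vance 1,276,447.9638 → $1,276,447.96; Delacroix 1,176,552.0362 → $1,176,552.04.

Vance: $1,276,447.96; Chaudhri: $1,372,600.00; Delacroix: $1,176,552.04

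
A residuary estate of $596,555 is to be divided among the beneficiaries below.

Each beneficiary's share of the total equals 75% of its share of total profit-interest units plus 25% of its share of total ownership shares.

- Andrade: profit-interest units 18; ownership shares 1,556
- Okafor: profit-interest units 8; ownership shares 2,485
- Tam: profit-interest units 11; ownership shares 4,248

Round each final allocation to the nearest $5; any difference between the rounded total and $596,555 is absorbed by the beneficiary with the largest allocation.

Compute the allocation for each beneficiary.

Totals — profit-interest units 37, ownership shares 8,289.
Blended shares (75% profit-interest units + 25% ownership shares): Andrade 0.4118; Okafor 0.2371; Tam 0.3511.
Pro-rata amounts: Andrade 245,658.09; Okafor 141,449.69; Tam 209,447.23.
After rounding ($5): Andrade $245,660; Okafor $141,450; Tam $209,445. Sum = $596,555.
No rounding difference to absorb.

Andrade: $245,660; Okafor: $141,450; Tam: $209,445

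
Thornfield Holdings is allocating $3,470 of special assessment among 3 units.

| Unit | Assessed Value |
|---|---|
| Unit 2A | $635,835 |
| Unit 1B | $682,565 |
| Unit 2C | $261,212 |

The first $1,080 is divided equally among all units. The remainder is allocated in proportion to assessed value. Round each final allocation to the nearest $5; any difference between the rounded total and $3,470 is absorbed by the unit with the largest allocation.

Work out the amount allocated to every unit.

$1,080 shared equally gives $360 per unit.
Remainder $2,390 by assessed value (total 1,579,612): Unit 2A 962.04 → $960; Unit 1B 1,032.74 → $1,035; Unit 2C 395.22 → $395.
Totals: Unit 2A $360 + $960 = $1,320; Unit 1B $360 + $1,035 = $1,395; Unit 2C $360 + $395 = $755.

Unit 2A: $1,320; Unit 1B: $1,395; Unit 2C: $755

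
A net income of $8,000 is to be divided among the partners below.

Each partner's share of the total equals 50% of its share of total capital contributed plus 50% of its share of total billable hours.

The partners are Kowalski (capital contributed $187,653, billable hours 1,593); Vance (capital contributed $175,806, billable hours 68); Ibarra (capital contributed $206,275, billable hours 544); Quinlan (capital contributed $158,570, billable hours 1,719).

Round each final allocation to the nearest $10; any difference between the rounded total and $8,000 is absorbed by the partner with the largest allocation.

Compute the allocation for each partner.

Capital contributed total 728,304; billable hours total 3,924.
Blended shares (50% capital contributed + 50% billable hours): Kowalski 0.3318; Vance 0.1294; Ibarra 0.2109; Quinlan 0.3279.
Unrounded shares: Kowalski 2,654.48; Vance 1,034.88; Ibarra 1,687.44; Quinlan 2,623.19.
After rounding ($10): Kowalski $2,650; Vance $1,030; Ibarra $1,690; Quinlan $2,620. Sum = $7,990.
Difference $8,000 − $7,990 = +$10 applied to largest allocation (Kowalski): Kowalski becomes $2,660.

Kowalski: $2,660 | Vance: $1,030 | Ibarra: $1,690 | Quinlan: $2,620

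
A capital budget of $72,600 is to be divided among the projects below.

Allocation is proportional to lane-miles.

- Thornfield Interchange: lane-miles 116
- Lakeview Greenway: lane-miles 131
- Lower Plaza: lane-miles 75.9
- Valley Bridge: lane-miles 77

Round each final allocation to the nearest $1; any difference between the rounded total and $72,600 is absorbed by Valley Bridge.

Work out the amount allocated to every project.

Thornfield Interchange: $21,059; Lakeview Greenway: $23,782; Lower Plaza: $13,779; Valley Bridge: $13,980

Total lane-miles = 399.9.
Pro-rata amounts: Thornfield Interchange 116/399.9 × $72,600 = 21,059.26; Lakeview Greenway 131/399.9 × $72,600 = 23,782.45; Lower Plaza 75.9/399.9 × $72,600 = 13,779.29; Valley Bridge 77/399.9 × $72,600 = 13,978.99.
After rounding ($1): Thornfield Interchange $21,059; Lakeview Greenway $23,782; Lower Plaza $13,779; Valley Bridge $13,979. Sum = $72,599.
Difference $72,600 − $72,599 = +$1 applied to Valley Bridge: Valley Bridge becomes $13,980.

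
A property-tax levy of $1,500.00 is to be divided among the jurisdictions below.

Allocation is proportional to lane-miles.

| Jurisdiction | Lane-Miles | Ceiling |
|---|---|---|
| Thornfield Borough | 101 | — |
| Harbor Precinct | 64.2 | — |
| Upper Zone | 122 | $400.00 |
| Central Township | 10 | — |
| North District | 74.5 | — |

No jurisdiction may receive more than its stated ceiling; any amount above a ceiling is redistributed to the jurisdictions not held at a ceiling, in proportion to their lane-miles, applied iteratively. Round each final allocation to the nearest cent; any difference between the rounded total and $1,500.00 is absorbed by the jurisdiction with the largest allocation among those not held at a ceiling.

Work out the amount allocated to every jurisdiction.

Thornfield Borough: $444.94 | Harbor Precinct: $282.82 | Upper Zone: $400.00 | Central Township: $44.05 | North District: $328.19

Lane-miles total: 371.7.
Proportional shares (ignoring caps): Thornfield Borough 407.5868; Harbor Precinct 259.0799; Upper Zone 492.3325; Central Township 40.3551; North District 300.6457.
Held at cap: Upper Zone ($400.00); residual $1,100.00 reallocated over remaining lane-miles 249.7.
Remaining shares: Thornfield Borough 444.9339 → $444.93; Harbor Precinct 282.8194 → $282.82; Central Township 44.0529 → $44.05; North District 328.1938 → $328.19.
Rounding difference +$0.01 applied to Thornfield Borough → $444.94.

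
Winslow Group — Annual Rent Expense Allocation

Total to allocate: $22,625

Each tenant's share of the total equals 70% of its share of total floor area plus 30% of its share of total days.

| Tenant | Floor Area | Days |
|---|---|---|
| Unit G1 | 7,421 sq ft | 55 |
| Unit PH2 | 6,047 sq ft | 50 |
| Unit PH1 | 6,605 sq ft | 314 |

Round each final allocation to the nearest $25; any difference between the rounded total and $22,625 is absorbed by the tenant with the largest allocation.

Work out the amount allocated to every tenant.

Unit G1: $6,750 | Unit PH2: $5,575 | Unit PH1: $10,300

Floor area total 20,073; days total 419.
Composite weights (70% floor area + 30% days): Unit G1 0.2982; Unit PH2 0.2467; Unit PH1 0.4552.
Unrounded shares: Unit G1 6,746.09; Unit PH2 5,581.02; Unit PH1 10,297.89.
At nearest $25: Unit G1 $6,750; Unit PH2 $5,575; Unit PH1 $10,300. Sum = $22,625.
Rounded total matches; no reconciliation needed.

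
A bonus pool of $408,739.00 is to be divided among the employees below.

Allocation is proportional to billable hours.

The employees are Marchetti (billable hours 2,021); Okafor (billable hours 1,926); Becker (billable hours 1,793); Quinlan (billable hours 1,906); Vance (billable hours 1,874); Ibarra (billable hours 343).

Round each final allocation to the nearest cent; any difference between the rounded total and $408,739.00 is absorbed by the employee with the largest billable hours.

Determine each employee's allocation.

Sum of billable hours: 2,021 + 1,926 + 1,793 + 1,906 + 1,874 + 343 = 9,863.
Unrounded shares: Marchetti 83,753.5759; Okafor 79,816.6191; Becker 74,304.8795; Quinlan 78,987.7861; Vance 77,661.6532; Ibarra 14,214.4862.
Rounded to nearest cent: Marchetti $83,753.58; Okafor $79,816.62; Becker $74,304.88; Quinlan $78,987.79; Vance $77,661.65; Ibarra $14,214.49. Sum = $408,739.01.
Difference $408,739.00 − $408,739.01 = −$0.01 applied to largest billable hours (Marchetti): Marchetti becomes $83,753.57.

Marchetti: $83,753.57; Okafor: $79,816.62; Becker: $74,304.88; Quinlan: $78,987.79; Vance: $77,661.65; Ibarra: $14,214.49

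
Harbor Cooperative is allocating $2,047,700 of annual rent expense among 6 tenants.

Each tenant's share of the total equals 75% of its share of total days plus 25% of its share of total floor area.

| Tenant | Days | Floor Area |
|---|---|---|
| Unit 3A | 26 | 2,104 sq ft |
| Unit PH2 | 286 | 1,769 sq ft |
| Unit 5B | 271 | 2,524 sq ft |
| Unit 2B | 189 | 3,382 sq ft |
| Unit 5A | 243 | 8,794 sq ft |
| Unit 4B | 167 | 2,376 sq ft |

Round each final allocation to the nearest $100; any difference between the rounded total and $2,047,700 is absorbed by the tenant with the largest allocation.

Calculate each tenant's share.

Days total 1,182; floor area total 20,949.
Combined weights (75% days + 25% floor area): Unit 3A 0.0416; Unit PH2 0.2026; Unit 5B 0.2021; Unit 2B 0.1603; Unit 5A 0.2591; Unit 4B 0.1343.
Unrounded shares: Unit 3A 85,196.73; Unit PH2 414,828.95; Unit 5B 413,789.15; Unit 2B 328,213.10; Unit 5A 530,626.97; Unit 4B 275,045.10.
At nearest $100: Unit 3A $85,200; Unit PH2 $414,800; Unit 5B $413,800; Unit 2B $328,200; Unit 5A $530,600; Unit 4B $275,000. Sum = $2,047,600.
Difference $2,047,700 − $2,047,600 = +$100 applied to largest allocation (Unit 5A): Unit 5A becomes $530,700.

Unit 3A: $85,200 · Unit PH2: $414,800 · Unit 5B: $413,800 · Unit 2B: $328,200 · Unit 5A: $530,700 · Unit 4B: $275,000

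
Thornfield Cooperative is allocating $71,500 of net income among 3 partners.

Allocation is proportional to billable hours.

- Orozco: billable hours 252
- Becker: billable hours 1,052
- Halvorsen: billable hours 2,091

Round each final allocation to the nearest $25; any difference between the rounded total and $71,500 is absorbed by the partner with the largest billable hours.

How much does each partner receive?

Orozco: $5,300 | Becker: $22,150 | Halvorsen: $44,050

Billable hours total: 3,395.
Unrounded shares: Orozco 252/3,395 × $71,500 = 5,307.22; Becker 1,052/3,395 × $71,500 = 22,155.52; Halvorsen 2,091/3,395 × $71,500 = 44,037.26.
Rounded to nearest $25: Orozco $5,300; Becker $22,150; Halvorsen $44,025. Sum = $71,475.
Difference $71,500 − $71,475 = +$25 applied to largest billable hours (Halvorsen): Halvorsen becomes $44,050.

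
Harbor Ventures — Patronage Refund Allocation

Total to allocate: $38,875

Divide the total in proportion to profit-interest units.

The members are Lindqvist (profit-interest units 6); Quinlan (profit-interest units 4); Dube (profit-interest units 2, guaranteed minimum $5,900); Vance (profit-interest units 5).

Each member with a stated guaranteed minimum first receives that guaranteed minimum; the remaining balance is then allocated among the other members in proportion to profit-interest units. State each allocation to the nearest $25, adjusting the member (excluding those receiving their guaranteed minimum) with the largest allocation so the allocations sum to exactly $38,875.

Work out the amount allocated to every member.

Lindqvist: $13,175 | Quinlan: $8,800 | Dube: $5,900 | Vance: $11,000

Guaranteed amounts: Dube $5,900. Residual $32,975.
Residual split over remaining profit-interest units 15: Lindqvist 13,190.00 → $13,200; Quinlan 8,793.33 → $8,800; Vance 10,991.67 → $11,000.
Rounding difference −$25 applied to Lindqvist → $13,175.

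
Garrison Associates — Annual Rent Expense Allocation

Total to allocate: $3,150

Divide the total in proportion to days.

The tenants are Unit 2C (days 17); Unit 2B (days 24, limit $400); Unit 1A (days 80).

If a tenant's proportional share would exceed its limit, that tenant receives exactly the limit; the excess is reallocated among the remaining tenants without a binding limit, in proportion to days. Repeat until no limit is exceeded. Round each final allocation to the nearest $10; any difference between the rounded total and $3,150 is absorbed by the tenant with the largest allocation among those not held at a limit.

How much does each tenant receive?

Combined days = 121.
Proportional shares (ignoring caps): Unit 2C 442.56; Unit 2B 624.79; Unit 1A 2,082.64.
Cap binds for Unit 2B ($400); balance $2,750 reallocated over remaining days 97.
Remaining shares: Unit 2C 481.96 → $480; Unit 1A 2,268.04 → $2,270.

Unit 2C: $480 · Unit 2B: $400 · Unit 1A: $2,270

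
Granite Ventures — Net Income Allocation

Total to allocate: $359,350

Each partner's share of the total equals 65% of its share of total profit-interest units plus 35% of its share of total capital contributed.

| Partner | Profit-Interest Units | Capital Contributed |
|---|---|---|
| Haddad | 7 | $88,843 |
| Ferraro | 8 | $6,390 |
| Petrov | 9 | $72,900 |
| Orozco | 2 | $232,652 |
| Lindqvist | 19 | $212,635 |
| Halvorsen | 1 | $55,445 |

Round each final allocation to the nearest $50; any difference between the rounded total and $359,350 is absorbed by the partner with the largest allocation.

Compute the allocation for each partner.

Haddad: $52,250; Ferraro: $41,800; Petrov: $59,400; Orozco: $53,900; Lindqvist: $136,500; Halvorsen: $15,500

Totals — profit-interest units 46, capital contributed 668,865.
Combined weights (65% profit-interest units + 35% capital contributed): Haddad 0.1454; Ferraro 0.1164; Petrov 0.1653; Orozco 0.1500; Lindqvist 0.3797; Halvorsen 0.0431.
Unrounded shares: Haddad 52,250.32; Ferraro 41,823.74; Petrov 59,407.97; Orozco 53,903.12; Lindqvist 136,461.27; Halvorsen 15,503.58.
Rounded to nearest $50: Haddad $52,250; Ferraro $41,800; Petrov $59,400; Orozco $53,900; Lindqvist $136,450; Halvorsen $15,500. Sum = $359,300.
Difference $359,350 − $359,300 = +$50 applied to largest allocation (Lindqvist): Lindqvist becomes $136,500.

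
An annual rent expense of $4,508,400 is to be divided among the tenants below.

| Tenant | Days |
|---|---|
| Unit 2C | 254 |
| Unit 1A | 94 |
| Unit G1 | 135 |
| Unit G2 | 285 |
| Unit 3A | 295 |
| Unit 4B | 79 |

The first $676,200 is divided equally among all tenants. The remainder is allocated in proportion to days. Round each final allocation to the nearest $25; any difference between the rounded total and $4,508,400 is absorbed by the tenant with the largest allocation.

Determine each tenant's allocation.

Unit 2C: $965,050; Unit 1A: $428,125; Unit G1: $565,725; Unit G2: $1,069,075; Unit 3A: $1,102,625; Unit 4B: $377,800

$676,200 shared equally gives $112,700 per tenant.
Remainder $3,832,200 by days (total 1,142): Unit 2C 852,345.71 → $852,350; Unit 1A 315,435.03 → $315,425; Unit G1 453,018.39 → $453,025; Unit G2 956,372.15 → $956,375; Unit 3A 989,929.07 → $989,925; Unit 4B 265,099.65 → $265,100.
Totals: Unit 2C $112,700 + $852,350 = $965,050; Unit 1A $112,700 + $315,425 = $428,125; Unit G1 $112,700 + $453,025 = $565,725; Unit G2 $112,700 + $956,375 = $1,069,075; Unit 3A $112,700 + $989,925 = $1,102,625; Unit 4B $112,700 + $265,100 = $377,800.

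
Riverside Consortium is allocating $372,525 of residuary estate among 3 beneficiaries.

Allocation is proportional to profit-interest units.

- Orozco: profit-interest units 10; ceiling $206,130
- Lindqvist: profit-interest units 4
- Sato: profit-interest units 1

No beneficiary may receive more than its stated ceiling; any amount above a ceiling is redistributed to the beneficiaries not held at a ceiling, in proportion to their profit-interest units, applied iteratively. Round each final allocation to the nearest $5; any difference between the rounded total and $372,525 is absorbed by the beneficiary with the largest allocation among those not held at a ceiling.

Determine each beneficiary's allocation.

Orozco: $206,130 · Lindqvist: $133,115 · Sato: $33,280

Total profit-interest units = 15.
Unconstrained shares: Orozco 248,350.00; Lindqvist 99,340.00; Sato 24,835.00.
Capped: Orozco ($206,130); residual $166,395 reallocated over remaining profit-interest units 5.
Remaining shares: Lindqvist 133,116.00 → $133,115; Sato 33,279.00 → $33,280.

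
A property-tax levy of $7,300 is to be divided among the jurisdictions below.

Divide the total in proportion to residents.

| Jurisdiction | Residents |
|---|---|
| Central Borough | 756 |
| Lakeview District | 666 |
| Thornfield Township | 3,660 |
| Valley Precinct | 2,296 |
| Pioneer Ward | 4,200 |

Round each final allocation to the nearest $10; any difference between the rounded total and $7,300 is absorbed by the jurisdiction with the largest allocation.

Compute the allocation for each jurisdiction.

Central Borough: $480 · Lakeview District: $420 · Thornfield Township: $2,310 · Valley Precinct: $1,450 · Pioneer Ward: $2,640

Residents total: 11,578.
Raw shares: Central Borough 756/11,578 × $7,300 = 476.66; Lakeview District 666/11,578 × $7,300 = 419.92; Thornfield Township 3,660/11,578 × $7,300 = 2,307.65; Valley Precinct 2,296/11,578 × $7,300 = 1,447.64; Pioneer Ward 4,200/11,578 × $7,300 = 2,648.13.
Rounded to nearest $10: Central Borough $480; Lakeview District $420; Thornfield Township $2,310; Valley Precinct $1,450; Pioneer Ward $2,650. Sum = $7,310.
Difference $7,300 − $7,310 = −$10 applied to largest allocation (Pioneer Ward): Pioneer Ward becomes $2,640.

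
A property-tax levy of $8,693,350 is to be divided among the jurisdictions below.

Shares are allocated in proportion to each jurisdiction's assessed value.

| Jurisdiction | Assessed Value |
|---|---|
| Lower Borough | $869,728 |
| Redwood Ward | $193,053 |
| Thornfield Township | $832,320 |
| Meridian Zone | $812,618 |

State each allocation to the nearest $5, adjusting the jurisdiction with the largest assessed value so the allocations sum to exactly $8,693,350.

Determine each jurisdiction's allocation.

Lower Borough: $2,792,335 | Redwood Ward: $619,810 | Thornfield Township: $2,672,230 | Meridian Zone: $2,608,975

Assessed value total: 869,728 + 193,053 + 832,320 + 812,618 = 2,707,719.
Proportional shares: Lower Borough 2,792,331.81; Redwood Ward 619,812.21; Thornfield Township 2,672,230.42; Meridian Zone 2,608,975.56.
After rounding ($5): Lower Borough $2,792,330; Redwood Ward $619,810; Thornfield Township $2,672,230; Meridian Zone $2,608,975. Sum = $8,693,345.
Difference $8,693,350 − $8,693,345 = +$5 applied to largest assessed value (Lower Borough): Lower Borough becomes $2,792,335.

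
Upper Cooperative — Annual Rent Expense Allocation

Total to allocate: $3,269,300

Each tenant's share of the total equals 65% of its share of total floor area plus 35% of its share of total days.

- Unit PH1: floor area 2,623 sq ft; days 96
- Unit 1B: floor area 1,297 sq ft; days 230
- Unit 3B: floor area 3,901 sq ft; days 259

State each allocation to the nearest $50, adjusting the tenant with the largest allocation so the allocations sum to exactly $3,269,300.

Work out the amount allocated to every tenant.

Unit PH1: $900,450 | Unit 1B: $802,300 | Unit 3B: $1,566,550

Totals — floor area 7,821, days 585.
Composite weights (65% floor area + 35% days): Unit PH1 0.2754; Unit 1B 0.2454; Unit 3B 0.4792.
Raw shares: Unit PH1 900,470.88; Unit 1B 802,286.08; Unit 3B 1,566,543.04.
After rounding ($50): Unit PH1 $900,450; Unit 1B $802,300; Unit 3B $1,566,550. Sum = $3,269,300.
Sum already equals the total — no adjustment.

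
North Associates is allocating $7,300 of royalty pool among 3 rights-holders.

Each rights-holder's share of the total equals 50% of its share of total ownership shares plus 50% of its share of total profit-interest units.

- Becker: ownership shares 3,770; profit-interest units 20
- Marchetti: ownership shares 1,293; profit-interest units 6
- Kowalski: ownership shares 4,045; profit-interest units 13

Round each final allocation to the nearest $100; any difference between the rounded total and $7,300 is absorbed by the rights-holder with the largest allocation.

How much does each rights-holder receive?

Totals — ownership shares 9,108, profit-interest units 39.
Blended shares (50% ownership shares + 50% profit-interest units): Becker 0.4634; Marchetti 0.1479; Kowalski 0.3887.
Proportional shares: Becker 3,382.61; Marchetti 1,079.70; Kowalski 2,837.69.
Rounded to nearest $100: Becker $3,400; Marchetti $1,100; Kowalski $2,800. Sum = $7,300.
Sum already equals the total — no adjustment.

Becker: $3,400 · Marchetti: $1,100 · Kowalski: $2,800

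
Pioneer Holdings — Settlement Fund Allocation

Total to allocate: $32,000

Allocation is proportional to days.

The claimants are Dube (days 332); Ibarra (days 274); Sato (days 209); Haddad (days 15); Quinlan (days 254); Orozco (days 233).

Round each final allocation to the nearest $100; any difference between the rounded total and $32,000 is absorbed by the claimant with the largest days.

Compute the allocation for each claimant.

Dube: $7,900 · Ibarra: $6,700 · Sato: $5,100 · Haddad: $400 · Quinlan: $6,200 · Orozco: $5,700

Sum of days: 1,317.
Unrounded shares: Dube 332/1,317 × $32,000 = 8,066.82; Ibarra 274/1,317 × $32,000 = 6,657.56; Sato 209/1,317 × $32,000 = 5,078.21; Haddad 15/1,317 × $32,000 = 364.46; Quinlan 254/1,317 × $32,000 = 6,171.60; Orozco 233/1,317 × $32,000 = 5,661.35.
After rounding ($100): Dube $8,100; Ibarra $6,700; Sato $5,100; Haddad $400; Quinlan $6,200; Orozco $5,700. Sum = $32,200.
Difference $32,000 − $32,200 = −$200 applied to largest days (Dube): Dube becomes $7,900.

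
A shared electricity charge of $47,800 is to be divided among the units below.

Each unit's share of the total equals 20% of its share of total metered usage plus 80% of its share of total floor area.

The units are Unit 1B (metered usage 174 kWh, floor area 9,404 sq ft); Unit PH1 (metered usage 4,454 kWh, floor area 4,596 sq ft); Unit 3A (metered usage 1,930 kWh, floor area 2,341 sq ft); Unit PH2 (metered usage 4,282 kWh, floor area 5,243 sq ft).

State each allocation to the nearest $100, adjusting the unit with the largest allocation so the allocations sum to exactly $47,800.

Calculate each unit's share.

Metered usage total 10,840; floor area total 21,584.
Blended shares (20% metered usage + 80% floor area): Unit 1B 0.3518; Unit PH1 0.2525; Unit 3A 0.1224; Unit PH2 0.2733.
Pro-rata amounts: Unit 1B 16,814.36; Unit PH1 12,070.72; Unit 3A 5,849.61; Unit PH2 13,065.31.
At nearest $100: Unit 1B $16,800; Unit PH1 $12,100; Unit 3A $5,800; Unit PH2 $13,100. Sum = $47,800.
Sum already equals the total — no adjustment.

Unit 1B: $16,800 | Unit PH1: $12,100 | Unit 3A: $5,800 | Unit PH2: $13,100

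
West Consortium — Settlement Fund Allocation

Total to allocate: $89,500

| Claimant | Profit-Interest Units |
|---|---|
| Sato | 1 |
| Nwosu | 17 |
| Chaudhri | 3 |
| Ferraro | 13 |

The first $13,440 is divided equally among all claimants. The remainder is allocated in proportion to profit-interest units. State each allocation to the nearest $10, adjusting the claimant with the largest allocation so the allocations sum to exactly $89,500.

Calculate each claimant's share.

Sato: $5,600 · Nwosu: $41,390 · Chaudhri: $10,070 · Ferraro: $32,440

Equal tier: $13,440 ÷ 4 = $3,360 apiece.
Remainder $76,060 by profit-interest units (total 34): Sato 2,237.06 → $2,240; Nwosu 38,030.00 → $38,030; Chaudhri 6,711.18 → $6,710; Ferraro 29,081.76 → $29,080.
Totals: Sato $3,360 + $2,240 = $5,600; Nwosu $3,360 + $38,030 = $41,390; Chaudhri $3,360 + $6,710 = $10,070; Ferraro $3,360 + $29,080 = $32,440.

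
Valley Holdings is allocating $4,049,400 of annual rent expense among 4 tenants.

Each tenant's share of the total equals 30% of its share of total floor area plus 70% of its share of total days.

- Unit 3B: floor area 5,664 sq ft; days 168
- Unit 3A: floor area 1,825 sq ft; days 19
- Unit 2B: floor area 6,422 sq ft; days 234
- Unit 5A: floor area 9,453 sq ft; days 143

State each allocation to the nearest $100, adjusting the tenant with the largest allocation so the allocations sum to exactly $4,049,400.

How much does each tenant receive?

Unit 3B: $1,138,800 · Unit 3A: $190,400 · Unit 2B: $1,510,000 · Unit 5A: $1,210,200

Floor area total 23,364; days total 564.
Blended shares (30% floor area + 70% days): Unit 3B 0.2812; Unit 3A 0.0470; Unit 2B 0.3729; Unit 5A 0.2989.
Raw shares: Unit 3B 1,138,844.80; Unit 3A 190,382.73; Unit 2B 1,509,963.46; Unit 5A 1,210,209.01.
After rounding ($100): Unit 3B $1,138,800; Unit 3A $190,400; Unit 2B $1,510,000; Unit 5A $1,210,200. Sum = $4,049,400.
Rounded total matches; no reconciliation needed.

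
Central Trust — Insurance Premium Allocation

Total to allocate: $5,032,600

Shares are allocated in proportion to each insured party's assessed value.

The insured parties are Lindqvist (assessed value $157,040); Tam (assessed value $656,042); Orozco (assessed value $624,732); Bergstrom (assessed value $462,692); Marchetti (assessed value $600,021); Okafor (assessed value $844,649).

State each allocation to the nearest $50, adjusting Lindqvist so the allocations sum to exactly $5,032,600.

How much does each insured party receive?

Combined assessed value = 3,345,176.
Pro-rata amounts: Lindqvist 157,040/3,345,176 × $5,032,600 = 236,256.48; Tam 656,042/3,345,176 × $5,032,600 = 986,972.57; Orozco 624,732/3,345,176 × $5,032,600 = 939,868.71; Bergstrom 462,692/3,345,176 × $5,032,600 = 696,090.06; Marchetti 600,021/3,345,176 × $5,032,600 = 902,692.62; Okafor 844,649/3,345,176 × $5,032,600 = 1,270,719.55.
Rounded to nearest $50: Lindqvist $236,250; Tam $986,950; Orozco $939,850; Bergstrom $696,100; Marchetti $902,700; Okafor $1,270,700. Sum = $5,032,550.
Difference $5,032,600 − $5,032,550 = +$50 applied to Lindqvist: Lindqvist becomes $236,300.

Lindqvist: $236,300 · Tam: $986,950 · Orozco: $939,850 · Bergstrom: $696,100 · Marchetti: $902,700 · Okafor: $1,270,700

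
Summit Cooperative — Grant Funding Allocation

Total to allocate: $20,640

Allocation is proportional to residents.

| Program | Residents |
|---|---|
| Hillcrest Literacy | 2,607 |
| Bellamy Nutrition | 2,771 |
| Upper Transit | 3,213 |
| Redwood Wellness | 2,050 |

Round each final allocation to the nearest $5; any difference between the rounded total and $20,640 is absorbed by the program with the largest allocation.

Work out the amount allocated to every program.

Hillcrest Literacy: $5,055 | Bellamy Nutrition: $5,375 | Upper Transit: $6,235 | Redwood Wellness: $3,975

Combined residents = 10,641.
Unrounded shares: Hillcrest Literacy 2,607/10,641 × $20,640 = 5,056.71; Bellamy Nutrition 2,771/10,641 × $20,640 = 5,374.82; Upper Transit 3,213/10,641 × $20,640 = 6,232.15; Redwood Wellness 2,050/10,641 × $20,640 = 3,976.32.
Rounded to nearest $5: Hillcrest Literacy $5,055; Bellamy Nutrition $5,375; Upper Transit $6,230; Redwood Wellness $3,975. Sum = $20,635.
Difference $20,640 − $20,635 = +$5 applied to largest allocation (Upper Transit): Upper Transit becomes $6,235.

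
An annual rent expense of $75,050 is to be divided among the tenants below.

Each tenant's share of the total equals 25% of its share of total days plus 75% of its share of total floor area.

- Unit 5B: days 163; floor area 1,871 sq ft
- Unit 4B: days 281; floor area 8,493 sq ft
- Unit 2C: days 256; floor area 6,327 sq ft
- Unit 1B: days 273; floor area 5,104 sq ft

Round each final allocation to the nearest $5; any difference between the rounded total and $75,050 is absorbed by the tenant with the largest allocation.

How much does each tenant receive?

Unit 5B: $7,975 | Unit 4B: $27,355 | Unit 2C: $21,275 | Unit 1B: $18,445

Totals — days 973, floor area 21,795.
Composite weights (25% days + 75% floor area): Unit 5B 0.1063; Unit 4B 0.3645; Unit 2C 0.2835; Unit 1B 0.2458.
Raw shares: Unit 5B 7,975.17; Unit 4B 27,352.48; Unit 2C 21,276.52; Unit 1B 18,445.83.
Rounded to nearest $5: Unit 5B $7,975; Unit 4B $27,350; Unit 2C $21,275; Unit 1B $18,445. Sum = $75,045.
Difference $75,050 − $75,045 = +$5 applied to largest allocation (Unit 4B): Unit 4B becomes $27,355.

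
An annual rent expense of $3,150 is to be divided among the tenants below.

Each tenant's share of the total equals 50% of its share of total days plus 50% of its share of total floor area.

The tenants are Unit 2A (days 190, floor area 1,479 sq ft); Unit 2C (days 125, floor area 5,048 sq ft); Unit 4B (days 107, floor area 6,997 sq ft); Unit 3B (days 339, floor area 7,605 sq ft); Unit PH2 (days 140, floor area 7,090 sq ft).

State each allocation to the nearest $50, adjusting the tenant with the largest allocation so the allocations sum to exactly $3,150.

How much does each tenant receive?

Unit 2A: $400; Unit 2C: $500; Unit 4B: $600; Unit 3B: $1,000; Unit PH2: $650

Days total 901; floor area total 28,219.
Blended shares (50% days + 50% floor area): Unit 2A 0.1316; Unit 2C 0.1588; Unit 4B 0.1834; Unit 3B 0.3229; Unit PH2 0.2033.
Pro-rata amounts: Unit 2A 414.68; Unit 2C 500.25; Unit 4B 577.57; Unit 3B 1,017.05; Unit PH2 640.45.
At nearest $50: Unit 2A $400; Unit 2C $500; Unit 4B $600; Unit 3B $1,000; Unit PH2 $650. Sum = $3,150.
Sum already equals the total — no adjustment.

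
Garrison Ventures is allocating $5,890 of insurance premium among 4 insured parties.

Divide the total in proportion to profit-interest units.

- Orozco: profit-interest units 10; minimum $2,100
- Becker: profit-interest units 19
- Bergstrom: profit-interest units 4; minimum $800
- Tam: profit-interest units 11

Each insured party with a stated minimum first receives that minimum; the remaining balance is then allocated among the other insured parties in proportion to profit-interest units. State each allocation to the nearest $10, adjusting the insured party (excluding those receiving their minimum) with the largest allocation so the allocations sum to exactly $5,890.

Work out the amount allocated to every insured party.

Guaranteed amounts: Orozco $2,100; Bergstrom $800. Remaining pool $2,990.
Remaining pool split over remaining profit-interest units 30: Becker 1,893.67 → $1,890; Tam 1,096.33 → $1,100.

Orozco: $2,100 · Becker: $1,890 · Bergstrom: $800 · Tam: $1,100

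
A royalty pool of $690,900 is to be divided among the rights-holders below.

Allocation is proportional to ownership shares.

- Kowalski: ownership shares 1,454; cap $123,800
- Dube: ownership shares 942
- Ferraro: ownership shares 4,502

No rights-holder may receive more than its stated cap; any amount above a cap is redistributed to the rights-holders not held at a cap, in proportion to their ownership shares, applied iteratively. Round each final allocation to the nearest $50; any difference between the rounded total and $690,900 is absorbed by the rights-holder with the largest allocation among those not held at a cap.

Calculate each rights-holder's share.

Total ownership shares = 6,898.
Unconstrained shares: Kowalski 145,631.86; Dube 94,350.22; Ferraro 450,917.92.
Capped: Kowalski ($123,800); balance $567,100 reallocated over remaining ownership shares 5,444.
Remaining shares: Dube 98,127.88 → $98,150; Ferraro 468,972.12 → $468,950.

Kowalski: $123,800 · Dube: $98,150 · Ferraro: $468,950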